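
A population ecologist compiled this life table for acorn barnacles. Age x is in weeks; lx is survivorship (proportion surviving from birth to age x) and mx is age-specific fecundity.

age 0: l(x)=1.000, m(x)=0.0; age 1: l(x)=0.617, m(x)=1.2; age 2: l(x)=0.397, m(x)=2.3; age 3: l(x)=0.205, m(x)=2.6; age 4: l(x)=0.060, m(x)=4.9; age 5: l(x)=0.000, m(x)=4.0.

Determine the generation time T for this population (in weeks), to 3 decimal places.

2.153

lx·mx: 0, 0.7404, 0.9131, 0.533, 0.294, 0 → R0 = 2.4805
x·lx·mx: 0, 0.7404, 1.8262, 1.599, 1.176, 0 → Σ = 5.3416
T = 5.3416 / 2.4805 = 2.153437… → 2.153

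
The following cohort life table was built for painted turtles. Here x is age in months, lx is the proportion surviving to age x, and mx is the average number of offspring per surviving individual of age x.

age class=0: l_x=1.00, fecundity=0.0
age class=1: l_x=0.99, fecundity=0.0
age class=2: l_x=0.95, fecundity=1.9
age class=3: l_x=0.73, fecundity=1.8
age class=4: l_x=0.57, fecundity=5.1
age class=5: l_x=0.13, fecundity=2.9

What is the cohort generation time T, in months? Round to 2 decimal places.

3.29

lx·mx: 0, 0, 1.805, 1.314, 2.907, 0.377 → R0 = 6.403
x·lx·mx: 0, 0, 3.61, 3.942, 11.628, 1.885 → Σ = 21.065
T = 21.065 / 6.403 = 3.289864… → 3.29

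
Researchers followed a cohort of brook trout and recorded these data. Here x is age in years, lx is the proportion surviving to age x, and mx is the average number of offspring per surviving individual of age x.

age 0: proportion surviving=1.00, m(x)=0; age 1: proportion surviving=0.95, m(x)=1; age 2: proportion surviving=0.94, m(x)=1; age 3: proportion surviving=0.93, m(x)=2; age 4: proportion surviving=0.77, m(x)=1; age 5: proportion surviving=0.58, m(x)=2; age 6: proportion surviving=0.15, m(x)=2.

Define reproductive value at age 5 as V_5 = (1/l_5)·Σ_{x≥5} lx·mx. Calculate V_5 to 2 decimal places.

2.52

lx·mx for x ≥ 5: 1.16, 0.3 → sum = 1.46
V_5 = 1.46 / l_5 = 1.46 / 0.58 = 2.517241… → 2.52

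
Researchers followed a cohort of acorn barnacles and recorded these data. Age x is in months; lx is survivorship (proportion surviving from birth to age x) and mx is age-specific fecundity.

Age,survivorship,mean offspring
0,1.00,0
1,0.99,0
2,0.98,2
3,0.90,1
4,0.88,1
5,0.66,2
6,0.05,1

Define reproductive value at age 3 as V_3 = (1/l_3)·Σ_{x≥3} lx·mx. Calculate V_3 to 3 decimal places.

lx·mx for x ≥ 3: 0.9, 0.88, 1.32, 0.05 → sum = 3.15
V_3 = 3.15 / l_3 = 3.15 / 0.9 = 3.5 → 3.500

3.500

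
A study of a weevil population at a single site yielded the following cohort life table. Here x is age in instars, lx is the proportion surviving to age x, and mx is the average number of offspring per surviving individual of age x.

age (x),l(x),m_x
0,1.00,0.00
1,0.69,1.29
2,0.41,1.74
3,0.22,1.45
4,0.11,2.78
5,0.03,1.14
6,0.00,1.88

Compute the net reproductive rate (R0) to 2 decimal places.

lx·mx by age: 0, 0.8901, 0.7134, 0.319, 0.3058, 0.0342, 0
R0 = Σ lx·mx = 2.2625 → 2.26

2.26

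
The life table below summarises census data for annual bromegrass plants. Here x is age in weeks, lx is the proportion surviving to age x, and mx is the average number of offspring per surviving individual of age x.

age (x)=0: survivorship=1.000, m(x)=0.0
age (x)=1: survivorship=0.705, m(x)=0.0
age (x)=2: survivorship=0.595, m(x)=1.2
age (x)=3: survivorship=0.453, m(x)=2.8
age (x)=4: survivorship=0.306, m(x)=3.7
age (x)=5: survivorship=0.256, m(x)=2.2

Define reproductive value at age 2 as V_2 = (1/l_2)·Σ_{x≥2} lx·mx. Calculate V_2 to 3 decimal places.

lx·mx for x ≥ 2: 0.714, 1.2684, 1.1322, 0.5632 → sum = 3.6778
V_2 = 3.6778 / l_2 = 3.6778 / 0.595 = 6.181176… → 6.181

6.181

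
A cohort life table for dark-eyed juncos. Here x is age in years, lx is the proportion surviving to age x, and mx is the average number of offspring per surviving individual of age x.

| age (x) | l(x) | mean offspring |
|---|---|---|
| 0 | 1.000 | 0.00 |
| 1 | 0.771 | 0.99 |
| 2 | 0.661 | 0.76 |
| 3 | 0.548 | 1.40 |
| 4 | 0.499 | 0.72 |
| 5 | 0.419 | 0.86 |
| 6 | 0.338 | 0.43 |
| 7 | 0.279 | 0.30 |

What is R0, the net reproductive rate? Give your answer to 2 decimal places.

lx·mx by age: 0, 0.76329, 0.50236, 0.7672, 0.35928, 0.36034, 0.14534, 0.0837
R0 = Σ lx·mx = 2.98151 → 2.98

2.98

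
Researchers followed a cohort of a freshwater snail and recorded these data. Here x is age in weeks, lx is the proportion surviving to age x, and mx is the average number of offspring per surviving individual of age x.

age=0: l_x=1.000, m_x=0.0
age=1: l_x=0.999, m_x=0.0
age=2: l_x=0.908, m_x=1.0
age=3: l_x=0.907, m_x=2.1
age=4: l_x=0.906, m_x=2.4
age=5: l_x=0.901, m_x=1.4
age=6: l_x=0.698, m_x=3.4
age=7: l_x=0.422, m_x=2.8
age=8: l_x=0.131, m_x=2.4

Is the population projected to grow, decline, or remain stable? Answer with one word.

growing

R0 = Σ lx·mx = 0 + 0 + 0.908 + 1.9047 + 2.1744 + 1.2614 + 2.3732 + 1.1816 + 0.3144 = 10.1177
R0 > 1, so the population is growing.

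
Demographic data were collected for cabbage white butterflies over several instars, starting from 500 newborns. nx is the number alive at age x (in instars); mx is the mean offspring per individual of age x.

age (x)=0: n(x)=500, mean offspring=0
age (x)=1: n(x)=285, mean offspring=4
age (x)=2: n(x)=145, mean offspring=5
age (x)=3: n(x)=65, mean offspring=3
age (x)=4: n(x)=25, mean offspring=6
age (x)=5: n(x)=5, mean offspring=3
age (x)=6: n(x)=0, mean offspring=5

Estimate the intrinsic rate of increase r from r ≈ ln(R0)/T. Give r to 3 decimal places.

lx = nx/n0 = nx/500: 1, 0.57, 0.29, 0.13, 0.05, 0.01, 0
R0 = Σ lx·mx = 0 + 2.28 + 1.45 + 0.39 + 0.3 + 0.03 + 0 = 4.45
Σ x·lx·mx = 7.7; T = 7.7/4.45 = 1.73034…
r ≈ ln(R0)/T = ln(4.45)/1.73034… = 0.86278… → 0.863

0.863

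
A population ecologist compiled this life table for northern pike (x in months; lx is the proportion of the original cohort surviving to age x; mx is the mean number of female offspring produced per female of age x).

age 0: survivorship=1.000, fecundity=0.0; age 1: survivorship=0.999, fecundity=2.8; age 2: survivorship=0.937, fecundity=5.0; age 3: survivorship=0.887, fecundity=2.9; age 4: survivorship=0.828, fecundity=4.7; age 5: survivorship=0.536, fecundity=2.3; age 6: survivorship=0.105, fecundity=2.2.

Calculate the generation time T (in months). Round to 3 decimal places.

lx·mx: 0, 2.7972, 4.685, 2.5723, 3.8916, 1.2328, 0.231 → R0 = 15.4099
x·lx·mx: 0, 2.7972, 9.37, 7.7169, 15.5664, 6.164, 1.386 → Σ = 43.0005
T = 43.0005 / 15.4099 = 2.790446… → 2.790

2.790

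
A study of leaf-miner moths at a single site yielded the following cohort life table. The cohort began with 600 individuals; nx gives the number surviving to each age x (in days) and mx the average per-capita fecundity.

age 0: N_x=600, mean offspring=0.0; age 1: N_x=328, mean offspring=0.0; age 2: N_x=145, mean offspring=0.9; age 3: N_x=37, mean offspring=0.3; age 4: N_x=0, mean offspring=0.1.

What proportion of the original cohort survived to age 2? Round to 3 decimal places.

0.242

l_2 = n_2/n_0 = 145/600 = 0.241667… → 0.242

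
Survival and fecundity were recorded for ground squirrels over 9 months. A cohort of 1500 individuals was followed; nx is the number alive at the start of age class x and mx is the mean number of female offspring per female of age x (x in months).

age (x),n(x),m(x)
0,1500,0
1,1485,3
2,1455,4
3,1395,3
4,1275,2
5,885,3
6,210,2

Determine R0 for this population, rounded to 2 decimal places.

13.39

lx = nx/n0 = nx/1500: 1, 0.99, 0.97, 0.93, 0.85, 0.59, 0.14
lx·mx by age: 0, 2.97, 3.88, 2.79, 1.7, 1.77, 0.28
R0 = Σ lx·mx = 13.39 → 13.39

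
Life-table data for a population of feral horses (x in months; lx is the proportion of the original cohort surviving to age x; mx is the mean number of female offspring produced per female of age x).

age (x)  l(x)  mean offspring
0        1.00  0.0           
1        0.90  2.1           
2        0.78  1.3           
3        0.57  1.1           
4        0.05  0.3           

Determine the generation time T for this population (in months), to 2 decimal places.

1.65

lx·mx: 0, 1.89, 1.014, 0.627, 0.015 → R0 = 3.546
x·lx·mx: 0, 1.89, 2.028, 1.881, 0.06 → Σ = 5.859
T = 5.859 / 3.546 = 1.652284… → 1.65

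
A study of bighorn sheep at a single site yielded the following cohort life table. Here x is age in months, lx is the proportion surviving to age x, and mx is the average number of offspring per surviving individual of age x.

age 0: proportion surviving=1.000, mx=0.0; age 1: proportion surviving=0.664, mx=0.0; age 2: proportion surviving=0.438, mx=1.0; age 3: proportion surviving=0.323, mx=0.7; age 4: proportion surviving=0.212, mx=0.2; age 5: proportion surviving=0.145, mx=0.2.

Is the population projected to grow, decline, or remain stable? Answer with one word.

declining

R0 = Σ lx·mx = 0 + 0 + 0.438 + 0.2261 + 0.0424 + 0.029 = 0.7355
R0 < 1, so the population is declining.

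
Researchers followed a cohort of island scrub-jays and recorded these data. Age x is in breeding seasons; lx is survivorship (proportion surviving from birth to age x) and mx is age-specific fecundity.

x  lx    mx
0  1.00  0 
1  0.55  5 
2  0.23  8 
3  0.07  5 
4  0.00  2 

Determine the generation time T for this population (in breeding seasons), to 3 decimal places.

1.514

lx·mx: 0, 2.75, 1.84, 0.35, 0 → R0 = 4.94
x·lx·mx: 0, 2.75, 3.68, 1.05, 0 → Σ = 7.48
T = 7.48 / 4.94 = 1.51417… → 1.514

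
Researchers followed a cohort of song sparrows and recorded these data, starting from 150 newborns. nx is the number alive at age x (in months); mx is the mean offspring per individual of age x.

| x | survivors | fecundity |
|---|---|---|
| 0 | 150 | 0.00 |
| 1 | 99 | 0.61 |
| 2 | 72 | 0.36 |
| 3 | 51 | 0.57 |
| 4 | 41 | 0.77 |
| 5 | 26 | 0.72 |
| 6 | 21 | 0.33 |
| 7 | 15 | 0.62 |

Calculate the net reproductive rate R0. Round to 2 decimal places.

1.21

lx = nx/n0 = nx/150: 1, 0.66, 0.48, 0.34, 0.27333…, 0.17333…, 0.14, 0.1
lx·mx by age: 0, 0.4026, 0.1728, 0.1938, 0.210467…, 0.1248…, 0.0462, 0.062
R0 = Σ lx·mx = 1.212667… → 1.21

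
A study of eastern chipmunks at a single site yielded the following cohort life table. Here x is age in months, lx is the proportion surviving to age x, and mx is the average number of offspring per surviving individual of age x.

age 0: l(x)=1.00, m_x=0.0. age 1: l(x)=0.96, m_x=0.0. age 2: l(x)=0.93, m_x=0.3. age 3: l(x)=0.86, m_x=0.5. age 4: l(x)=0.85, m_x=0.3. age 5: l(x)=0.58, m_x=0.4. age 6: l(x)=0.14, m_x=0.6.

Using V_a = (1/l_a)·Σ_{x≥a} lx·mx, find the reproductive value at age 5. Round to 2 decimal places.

lx·mx for x ≥ 5: 0.232, 0.084 → sum = 0.316
V_5 = 0.316 / l_5 = 0.316 / 0.58 = 0.544828… → 0.54

0.54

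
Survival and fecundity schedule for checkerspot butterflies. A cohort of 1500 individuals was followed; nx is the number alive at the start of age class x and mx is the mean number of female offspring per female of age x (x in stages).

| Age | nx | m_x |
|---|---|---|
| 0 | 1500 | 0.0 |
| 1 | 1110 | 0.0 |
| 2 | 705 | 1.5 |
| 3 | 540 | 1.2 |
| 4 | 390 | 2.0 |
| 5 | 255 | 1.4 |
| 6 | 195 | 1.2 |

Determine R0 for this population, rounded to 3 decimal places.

lx = nx/n0 = nx/1500: 1, 0.74, 0.47, 0.36, 0.26, 0.17, 0.13
lx·mx by age: 0, 0, 0.705, 0.432, 0.52, 0.238, 0.156
R0 = Σ lx·mx = 2.051 → 2.051

2.051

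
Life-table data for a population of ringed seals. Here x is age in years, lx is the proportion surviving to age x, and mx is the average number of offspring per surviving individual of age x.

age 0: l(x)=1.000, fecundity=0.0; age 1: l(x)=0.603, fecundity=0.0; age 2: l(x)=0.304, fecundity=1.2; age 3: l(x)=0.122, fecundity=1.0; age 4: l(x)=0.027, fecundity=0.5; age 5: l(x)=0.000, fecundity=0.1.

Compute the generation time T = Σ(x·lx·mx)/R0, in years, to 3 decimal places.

lx·mx: 0, 0, 0.3648, 0.122, 0.0135, 0 → R0 = 0.5003
x·lx·mx: 0, 0, 0.7296, 0.366, 0.054, 0 → Σ = 1.1496
T = 1.1496 / 0.5003 = 2.297821… → 2.298

2.298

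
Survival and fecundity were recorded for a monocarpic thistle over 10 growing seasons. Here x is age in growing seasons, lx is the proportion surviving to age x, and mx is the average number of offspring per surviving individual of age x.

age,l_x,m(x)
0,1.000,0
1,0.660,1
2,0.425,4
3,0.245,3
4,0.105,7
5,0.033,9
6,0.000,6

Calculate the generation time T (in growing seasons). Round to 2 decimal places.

2.59

lx·mx: 0, 0.66, 1.7, 0.735, 0.735, 0.297, 0 → R0 = 4.127
x·lx·mx: 0, 0.66, 3.4, 2.205, 2.94, 1.485, 0 → Σ = 10.69
T = 10.69 / 4.127 = 2.590259… → 2.59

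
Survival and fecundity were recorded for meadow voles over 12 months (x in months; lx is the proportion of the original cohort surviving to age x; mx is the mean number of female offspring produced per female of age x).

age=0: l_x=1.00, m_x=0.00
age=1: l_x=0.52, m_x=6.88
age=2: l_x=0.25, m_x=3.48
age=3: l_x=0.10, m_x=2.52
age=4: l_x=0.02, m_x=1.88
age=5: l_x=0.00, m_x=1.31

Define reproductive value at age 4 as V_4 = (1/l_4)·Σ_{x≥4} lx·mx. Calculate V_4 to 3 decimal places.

lx·mx for x ≥ 4: 0.0376, 0 → sum = 0.0376
V_4 = 0.0376 / l_4 = 0.0376 / 0.02 = 1.88 → 1.880

1.880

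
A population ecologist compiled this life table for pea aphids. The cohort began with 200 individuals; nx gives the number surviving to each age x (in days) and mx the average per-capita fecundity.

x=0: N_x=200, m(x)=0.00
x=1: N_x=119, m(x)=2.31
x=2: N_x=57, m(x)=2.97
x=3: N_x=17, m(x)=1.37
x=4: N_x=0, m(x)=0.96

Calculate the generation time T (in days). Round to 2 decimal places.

lx = nx/n0 = nx/200: 1, 0.595, 0.285, 0.085, 0
lx·mx: 0, 1.37445, 0.84645, 0.11645, 0 → R0 = 2.33735
x·lx·mx: 0, 1.37445, 1.6929, 0.34935, 0 → Σ = 3.4167
T = 3.4167 / 2.33735 = 1.461784… → 1.46

1.46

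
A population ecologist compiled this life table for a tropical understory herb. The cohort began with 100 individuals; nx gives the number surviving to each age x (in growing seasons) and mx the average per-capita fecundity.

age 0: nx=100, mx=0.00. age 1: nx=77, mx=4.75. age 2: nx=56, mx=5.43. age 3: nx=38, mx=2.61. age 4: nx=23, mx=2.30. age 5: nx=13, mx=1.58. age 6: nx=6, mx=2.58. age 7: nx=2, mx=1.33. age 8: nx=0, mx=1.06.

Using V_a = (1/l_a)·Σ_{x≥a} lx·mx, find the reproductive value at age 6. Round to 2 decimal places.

3.02

lx = nx/n0 = nx/100: 1, 0.77, 0.56, 0.38, 0.23, 0.13, 0.06, 0.02, 0
lx·mx for x ≥ 6: 0.1548, 0.0266, 0 → sum = 0.1814
V_6 = 0.1814 / l_6 = 0.1814 / 0.06 = 3.023333… → 3.02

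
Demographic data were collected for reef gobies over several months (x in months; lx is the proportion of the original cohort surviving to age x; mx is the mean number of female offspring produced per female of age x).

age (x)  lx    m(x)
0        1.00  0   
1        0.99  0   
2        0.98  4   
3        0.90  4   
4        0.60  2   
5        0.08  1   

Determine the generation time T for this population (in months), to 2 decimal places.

lx·mx: 0, 0, 3.92, 3.6, 1.2, 0.08 → R0 = 8.8
x·lx·mx: 0, 0, 7.84, 10.8, 4.8, 0.4 → Σ = 23.84
T = 23.84 / 8.8 = 2.709091… → 2.71

2.71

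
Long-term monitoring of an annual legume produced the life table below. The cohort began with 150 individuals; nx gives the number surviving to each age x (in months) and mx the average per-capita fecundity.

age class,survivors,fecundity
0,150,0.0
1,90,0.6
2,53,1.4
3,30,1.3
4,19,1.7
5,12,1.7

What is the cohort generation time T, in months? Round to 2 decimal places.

lx = nx/n0 = nx/150: 1, 0.6, 0.35333…, 0.2, 0.12667…, 0.08
lx·mx: 0, 0.36, 0.494667…, 0.26, 0.215333…, 0.136 → R0 = 1.466…
x·lx·mx: 0, 0.36, 0.989333…, 0.78, 0.861333…, 0.68 → Σ = 3.670667…
T = 3.670667… / 1.466… = 2.503865… → 2.50

2.50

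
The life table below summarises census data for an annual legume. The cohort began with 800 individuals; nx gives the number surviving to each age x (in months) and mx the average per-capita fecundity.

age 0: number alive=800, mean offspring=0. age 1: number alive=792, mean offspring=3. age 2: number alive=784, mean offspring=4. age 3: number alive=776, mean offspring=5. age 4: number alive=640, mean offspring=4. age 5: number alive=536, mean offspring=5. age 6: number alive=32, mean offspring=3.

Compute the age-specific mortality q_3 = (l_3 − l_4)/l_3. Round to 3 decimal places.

0.175

lx = nx/n0 = nx/800: 1, 0.99, 0.98, 0.97, 0.8, 0.67, 0.04
q_3 = (l_3 − l_4) / l_3 = (0.97 − 0.8) / 0.97
     = 0.17 / 0.97 = 0.175258… → 0.175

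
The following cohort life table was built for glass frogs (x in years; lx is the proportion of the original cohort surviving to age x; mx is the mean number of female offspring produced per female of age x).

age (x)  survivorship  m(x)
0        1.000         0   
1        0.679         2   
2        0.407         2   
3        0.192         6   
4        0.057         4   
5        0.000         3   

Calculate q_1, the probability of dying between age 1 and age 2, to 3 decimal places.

0.401

q_1 = (l_1 − l_2) / l_1 = (0.679 − 0.407) / 0.679
     = 0.272 / 0.679 = 0.400589… → 0.401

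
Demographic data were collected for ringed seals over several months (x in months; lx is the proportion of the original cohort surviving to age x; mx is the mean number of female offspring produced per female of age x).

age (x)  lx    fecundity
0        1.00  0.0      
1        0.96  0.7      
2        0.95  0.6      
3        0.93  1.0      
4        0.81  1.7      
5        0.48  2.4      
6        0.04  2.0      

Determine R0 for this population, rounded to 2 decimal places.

lx·mx by age: 0, 0.672, 0.57, 0.93, 1.377, 1.152, 0.08
R0 = Σ lx·mx = 4.781 → 4.78

4.78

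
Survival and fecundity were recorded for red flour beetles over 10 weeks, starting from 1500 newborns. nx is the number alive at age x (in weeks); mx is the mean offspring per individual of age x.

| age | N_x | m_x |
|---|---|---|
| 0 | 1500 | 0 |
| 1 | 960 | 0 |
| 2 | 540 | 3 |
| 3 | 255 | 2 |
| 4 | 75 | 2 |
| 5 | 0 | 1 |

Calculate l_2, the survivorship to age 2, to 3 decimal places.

0.360

l_2 = n_2/n_0 = 540/1500 = 0.36 → 0.360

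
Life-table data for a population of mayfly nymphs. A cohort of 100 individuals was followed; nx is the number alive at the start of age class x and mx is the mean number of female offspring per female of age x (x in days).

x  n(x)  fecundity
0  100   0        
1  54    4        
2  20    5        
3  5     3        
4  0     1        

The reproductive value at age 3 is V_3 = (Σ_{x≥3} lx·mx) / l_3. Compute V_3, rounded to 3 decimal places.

lx = nx/n0 = nx/100: 1, 0.54, 0.2, 0.05, 0
lx·mx for x ≥ 3: 0.15, 0 → sum = 0.15
V_3 = 0.15 / l_3 = 0.15 / 0.05 = 3 → 3.000

3.000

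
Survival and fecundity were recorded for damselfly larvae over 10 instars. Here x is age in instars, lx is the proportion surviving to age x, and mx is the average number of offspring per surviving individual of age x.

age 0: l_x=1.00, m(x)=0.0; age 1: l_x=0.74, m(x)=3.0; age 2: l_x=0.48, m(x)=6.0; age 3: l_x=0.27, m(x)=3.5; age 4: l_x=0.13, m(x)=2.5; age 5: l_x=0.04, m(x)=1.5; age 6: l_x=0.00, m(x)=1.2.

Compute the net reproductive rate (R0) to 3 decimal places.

lx·mx by age: 0, 2.22, 2.88, 0.945, 0.325, 0.06, 0
R0 = Σ lx·mx = 6.43 → 6.430

6.430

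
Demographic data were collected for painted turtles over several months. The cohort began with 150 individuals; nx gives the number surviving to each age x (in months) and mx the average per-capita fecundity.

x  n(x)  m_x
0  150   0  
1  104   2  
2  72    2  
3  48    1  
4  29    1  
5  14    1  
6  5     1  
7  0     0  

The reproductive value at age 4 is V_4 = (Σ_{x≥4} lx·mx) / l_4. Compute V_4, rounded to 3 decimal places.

1.655

lx = nx/n0 = nx/150: 1, 0.69333…, 0.48, 0.32, 0.19333…, 0.09333…, 0.03333…, 0
lx·mx for x ≥ 4: 0.193333…, 0.093333…, 0.033333…, 0 → sum = 0.32…
V_4 = 0.32… / l_4 = 0.32… / 0.193333… = 1.655172… → 1.655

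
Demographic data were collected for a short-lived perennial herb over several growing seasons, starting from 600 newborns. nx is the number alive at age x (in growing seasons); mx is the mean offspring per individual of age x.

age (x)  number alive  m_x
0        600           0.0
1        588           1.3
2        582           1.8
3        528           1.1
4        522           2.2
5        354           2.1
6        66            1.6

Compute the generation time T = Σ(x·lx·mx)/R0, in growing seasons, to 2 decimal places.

lx = nx/n0 = nx/600: 1, 0.98, 0.97, 0.88, 0.87, 0.59, 0.11
lx·mx: 0, 1.274, 1.746, 0.968, 1.914, 1.239, 0.176 → R0 = 7.317
x·lx·mx: 0, 1.274, 3.492, 2.904, 7.656, 6.195, 1.056 → Σ = 22.577
T = 22.577 / 7.317 = 3.085554… → 3.09

3.09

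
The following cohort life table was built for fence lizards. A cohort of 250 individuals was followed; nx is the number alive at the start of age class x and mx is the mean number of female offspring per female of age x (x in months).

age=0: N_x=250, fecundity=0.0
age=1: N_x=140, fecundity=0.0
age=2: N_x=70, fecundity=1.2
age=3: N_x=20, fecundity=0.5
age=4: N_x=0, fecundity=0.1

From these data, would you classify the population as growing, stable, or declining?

lx = nx/n0 = nx/250: 1, 0.56, 0.28, 0.08, 0
R0 = Σ lx·mx = 0 + 0 + 0.336 + 0.04 + 0 = 0.376
R0 < 1, so the population is declining.

declining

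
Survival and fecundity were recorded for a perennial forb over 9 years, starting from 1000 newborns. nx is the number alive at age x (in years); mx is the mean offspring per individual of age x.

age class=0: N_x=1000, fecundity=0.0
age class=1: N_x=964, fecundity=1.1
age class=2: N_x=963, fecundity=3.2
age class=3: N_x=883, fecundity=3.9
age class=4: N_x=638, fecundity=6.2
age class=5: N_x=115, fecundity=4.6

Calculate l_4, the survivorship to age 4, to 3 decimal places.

0.638

l_4 = n_4/n_0 = 638/1000 = 0.638 → 0.638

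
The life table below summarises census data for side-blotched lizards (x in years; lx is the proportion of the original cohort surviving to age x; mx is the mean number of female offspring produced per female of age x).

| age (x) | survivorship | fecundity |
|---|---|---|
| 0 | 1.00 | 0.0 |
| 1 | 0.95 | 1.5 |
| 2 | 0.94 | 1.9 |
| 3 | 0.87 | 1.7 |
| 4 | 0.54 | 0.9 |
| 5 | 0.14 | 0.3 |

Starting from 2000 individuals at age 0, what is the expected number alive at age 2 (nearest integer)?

1880

Expected survivors = N0 · l_2 = 2000 × 0.94 = 1880 → 1880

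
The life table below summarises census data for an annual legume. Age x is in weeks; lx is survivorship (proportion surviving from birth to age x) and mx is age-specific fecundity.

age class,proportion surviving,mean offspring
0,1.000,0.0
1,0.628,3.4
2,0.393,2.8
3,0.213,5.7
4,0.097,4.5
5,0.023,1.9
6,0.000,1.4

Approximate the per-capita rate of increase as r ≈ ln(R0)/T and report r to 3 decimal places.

0.791

R0 = Σ lx·mx = 0 + 2.1352 + 1.1004 + 1.2141 + 0.4365 + 0.0437 + 0 = 4.9299
Σ x·lx·mx = 9.9428; T = 9.9428/4.9299 = 2.01684…
r ≈ ln(R0)/T = ln(4.9299)/2.01684… = 0.791… → 0.791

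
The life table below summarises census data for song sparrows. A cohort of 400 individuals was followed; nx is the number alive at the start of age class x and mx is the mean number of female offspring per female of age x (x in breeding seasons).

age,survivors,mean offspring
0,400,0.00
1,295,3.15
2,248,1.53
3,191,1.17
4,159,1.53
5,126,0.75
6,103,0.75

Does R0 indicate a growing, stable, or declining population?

lx = nx/n0 = nx/400: 1, 0.7375, 0.62, 0.4775, 0.3975, 0.315, 0.2575
R0 = Σ lx·mx = 0 + 2.323125 + 0.9486 + 0.558675 + 0.608175 + 0.23625 + 0.193125 = 4.86795
R0 > 1, so the population is growing.

growing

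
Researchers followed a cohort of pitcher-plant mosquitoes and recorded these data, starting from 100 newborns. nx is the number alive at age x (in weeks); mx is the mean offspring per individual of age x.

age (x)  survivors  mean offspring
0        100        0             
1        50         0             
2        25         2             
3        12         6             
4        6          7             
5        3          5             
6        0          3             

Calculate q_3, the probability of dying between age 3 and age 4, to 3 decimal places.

lx = nx/n0 = nx/100: 1, 0.5, 0.25, 0.12, 0.06, 0.03, 0
q_3 = (l_3 − l_4) / l_3 = (0.12 − 0.06) / 0.12
     = 0.06 / 0.12 = 0.5 → 0.500

0.500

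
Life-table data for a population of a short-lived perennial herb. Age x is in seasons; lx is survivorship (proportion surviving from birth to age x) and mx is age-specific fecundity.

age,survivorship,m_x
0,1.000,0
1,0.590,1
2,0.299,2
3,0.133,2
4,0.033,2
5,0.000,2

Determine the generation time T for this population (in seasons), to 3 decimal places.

1.874

lx·mx: 0, 0.59, 0.598, 0.266, 0.066, 0 → R0 = 1.52
x·lx·mx: 0, 0.59, 1.196, 0.798, 0.264, 0 → Σ = 2.848
T = 2.848 / 1.52 = 1.873684… → 1.874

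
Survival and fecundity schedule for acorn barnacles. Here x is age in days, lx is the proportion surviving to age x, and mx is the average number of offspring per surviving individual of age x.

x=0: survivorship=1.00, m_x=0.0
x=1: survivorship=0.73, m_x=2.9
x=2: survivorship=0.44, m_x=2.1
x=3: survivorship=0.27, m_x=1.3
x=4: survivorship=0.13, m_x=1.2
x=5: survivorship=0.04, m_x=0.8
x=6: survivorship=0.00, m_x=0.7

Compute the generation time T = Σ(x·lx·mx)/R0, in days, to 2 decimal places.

1.62

lx·mx: 0, 2.117, 0.924, 0.351, 0.156, 0.032, 0 → R0 = 3.58
x·lx·mx: 0, 2.117, 1.848, 1.053, 0.624, 0.16, 0 → Σ = 5.802
T = 5.802 / 3.58 = 1.62067… → 1.62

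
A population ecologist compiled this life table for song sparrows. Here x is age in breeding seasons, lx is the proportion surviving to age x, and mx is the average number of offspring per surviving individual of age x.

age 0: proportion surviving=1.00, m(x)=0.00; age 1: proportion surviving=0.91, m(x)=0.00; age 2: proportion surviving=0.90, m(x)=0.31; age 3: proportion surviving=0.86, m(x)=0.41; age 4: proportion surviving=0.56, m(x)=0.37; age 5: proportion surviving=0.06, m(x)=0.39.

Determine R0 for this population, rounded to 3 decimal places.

0.862

lx·mx by age: 0, 0, 0.279, 0.3526, 0.2072, 0.0234
R0 = Σ lx·mx = 0.8622 → 0.862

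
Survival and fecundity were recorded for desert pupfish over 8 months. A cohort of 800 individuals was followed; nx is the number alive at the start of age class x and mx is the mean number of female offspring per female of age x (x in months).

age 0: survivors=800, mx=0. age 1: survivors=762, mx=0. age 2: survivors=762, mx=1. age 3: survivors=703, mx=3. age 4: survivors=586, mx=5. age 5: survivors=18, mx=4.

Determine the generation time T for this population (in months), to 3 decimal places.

lx = nx/n0 = nx/800: 1, 0.9525, 0.9525, 0.87875, 0.7325, 0.0225
lx·mx: 0, 0, 0.9525, 2.63625, 3.6625, 0.09 → R0 = 7.34125
x·lx·mx: 0, 0, 1.905, 7.90875, 14.65, 0.45 → Σ = 24.91375
T = 24.91375 / 7.34125 = 3.393666… → 3.394

3.394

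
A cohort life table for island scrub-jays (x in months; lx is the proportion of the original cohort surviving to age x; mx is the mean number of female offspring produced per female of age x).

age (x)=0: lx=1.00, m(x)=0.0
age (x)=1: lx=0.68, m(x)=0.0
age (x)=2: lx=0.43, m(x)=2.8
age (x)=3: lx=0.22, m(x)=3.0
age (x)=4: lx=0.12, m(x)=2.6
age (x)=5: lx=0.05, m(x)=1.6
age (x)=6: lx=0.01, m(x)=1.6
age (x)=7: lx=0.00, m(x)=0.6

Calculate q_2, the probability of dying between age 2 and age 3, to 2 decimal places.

q_2 = (l_2 − l_3) / l_2 = (0.43 − 0.22) / 0.43
     = 0.21 / 0.43 = 0.488372… → 0.49

0.49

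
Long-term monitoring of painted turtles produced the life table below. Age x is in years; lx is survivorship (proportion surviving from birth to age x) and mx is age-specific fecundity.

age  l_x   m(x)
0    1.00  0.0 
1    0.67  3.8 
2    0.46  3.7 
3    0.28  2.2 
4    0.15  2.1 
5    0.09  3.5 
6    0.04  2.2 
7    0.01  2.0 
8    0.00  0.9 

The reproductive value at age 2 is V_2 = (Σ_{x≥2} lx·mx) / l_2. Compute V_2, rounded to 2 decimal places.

lx·mx for x ≥ 2: 1.702, 0.616, 0.315, 0.315, 0.088, 0.02, 0 → sum = 3.056
V_2 = 3.056 / l_2 = 3.056 / 0.46 = 6.643478… → 6.64

6.64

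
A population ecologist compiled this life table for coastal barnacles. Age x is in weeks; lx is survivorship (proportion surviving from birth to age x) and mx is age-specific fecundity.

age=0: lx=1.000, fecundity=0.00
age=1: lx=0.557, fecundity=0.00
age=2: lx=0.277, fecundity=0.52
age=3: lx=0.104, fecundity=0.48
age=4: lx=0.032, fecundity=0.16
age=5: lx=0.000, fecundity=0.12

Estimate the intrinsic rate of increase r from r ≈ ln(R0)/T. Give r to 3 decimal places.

-0.701

R0 = Σ lx·mx = 0 + 0 + 0.14404 + 0.04992 + 0.00512 + 0 = 0.19908
Σ x·lx·mx = 0.45832; T = 0.45832/0.19908 = 2.30219…
r ≈ ln(R0)/T = ln(0.19908)/2.30219… = -0.70109… → -0.701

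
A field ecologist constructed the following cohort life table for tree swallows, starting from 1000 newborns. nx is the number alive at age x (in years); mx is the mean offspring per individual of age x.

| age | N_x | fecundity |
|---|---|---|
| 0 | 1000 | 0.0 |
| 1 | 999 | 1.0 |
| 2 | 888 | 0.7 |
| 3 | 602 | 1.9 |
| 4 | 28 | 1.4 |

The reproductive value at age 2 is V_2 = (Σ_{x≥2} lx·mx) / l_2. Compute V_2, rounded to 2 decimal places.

2.03

lx = nx/n0 = nx/1000: 1, 0.999, 0.888, 0.602, 0.028
lx·mx for x ≥ 2: 0.6216, 1.1438, 0.0392 → sum = 1.8046
V_2 = 1.8046 / l_2 = 1.8046 / 0.888 = 2.032207… → 2.03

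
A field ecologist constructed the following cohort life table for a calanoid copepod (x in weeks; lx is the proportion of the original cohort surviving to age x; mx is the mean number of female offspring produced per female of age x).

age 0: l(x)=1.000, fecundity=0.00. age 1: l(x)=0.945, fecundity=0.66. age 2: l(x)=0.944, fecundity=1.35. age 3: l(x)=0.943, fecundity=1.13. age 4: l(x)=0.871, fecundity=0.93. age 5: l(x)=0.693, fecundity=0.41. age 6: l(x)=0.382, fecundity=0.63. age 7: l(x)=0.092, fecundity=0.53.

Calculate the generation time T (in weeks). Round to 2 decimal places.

2.95

lx·mx: 0, 0.6237, 1.2744, 1.06559, 0.81003, 0.28413, 0.24066, 0.04876 → R0 = 4.34727
x·lx·mx: 0, 0.6237, 2.5488, 3.19677, 3.24012, 1.42065, 1.44396, 0.34132 → Σ = 12.81532
T = 12.81532 / 4.34727 = 2.947901… → 2.95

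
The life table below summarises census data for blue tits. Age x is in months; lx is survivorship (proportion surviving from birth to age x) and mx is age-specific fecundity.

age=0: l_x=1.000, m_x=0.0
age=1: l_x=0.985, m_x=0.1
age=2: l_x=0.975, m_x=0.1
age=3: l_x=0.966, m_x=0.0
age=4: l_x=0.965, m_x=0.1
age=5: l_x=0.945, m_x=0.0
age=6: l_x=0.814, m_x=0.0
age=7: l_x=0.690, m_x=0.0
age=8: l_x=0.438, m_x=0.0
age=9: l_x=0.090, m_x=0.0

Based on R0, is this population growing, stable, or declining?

declining

R0 = Σ lx·mx = 0 + 0.0985 + 0.0975 + 0 + 0.0965 + 0 + 0 + 0 + 0 + 0 = 0.2925
R0 < 1, so the population is declining.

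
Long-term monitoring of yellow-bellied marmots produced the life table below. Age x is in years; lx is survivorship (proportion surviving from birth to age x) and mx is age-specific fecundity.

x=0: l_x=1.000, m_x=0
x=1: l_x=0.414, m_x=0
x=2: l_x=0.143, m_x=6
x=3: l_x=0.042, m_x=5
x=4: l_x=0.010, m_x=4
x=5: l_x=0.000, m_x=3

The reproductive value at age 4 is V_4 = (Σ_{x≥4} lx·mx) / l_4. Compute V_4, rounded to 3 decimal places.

4.000

lx·mx for x ≥ 4: 0.04, 0 → sum = 0.04
V_4 = 0.04 / l_4 = 0.04 / 0.01 = 4 → 4.000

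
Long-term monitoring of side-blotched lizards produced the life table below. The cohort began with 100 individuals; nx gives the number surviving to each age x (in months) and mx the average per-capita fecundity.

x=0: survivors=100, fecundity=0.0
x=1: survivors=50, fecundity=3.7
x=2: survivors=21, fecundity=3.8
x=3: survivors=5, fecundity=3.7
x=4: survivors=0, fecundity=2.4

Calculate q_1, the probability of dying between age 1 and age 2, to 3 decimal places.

lx = nx/n0 = nx/100: 1, 0.5, 0.21, 0.05, 0
q_1 = (l_1 − l_2) / l_1 = (0.5 − 0.21) / 0.5
     = 0.29 / 0.5 = 0.58 → 0.580

0.580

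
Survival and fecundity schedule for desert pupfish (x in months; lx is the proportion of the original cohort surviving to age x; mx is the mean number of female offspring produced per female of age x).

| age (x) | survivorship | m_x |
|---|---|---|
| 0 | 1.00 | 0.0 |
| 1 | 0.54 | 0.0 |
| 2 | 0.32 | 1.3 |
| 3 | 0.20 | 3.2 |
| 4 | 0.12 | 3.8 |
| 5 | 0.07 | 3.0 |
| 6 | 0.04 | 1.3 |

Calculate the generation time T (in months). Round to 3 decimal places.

3.347

lx·mx: 0, 0, 0.416, 0.64, 0.456, 0.21, 0.052 → R0 = 1.774
x·lx·mx: 0, 0, 0.832, 1.92, 1.824, 1.05, 0.312 → Σ = 5.938
T = 5.938 / 1.774 = 3.347238… → 3.347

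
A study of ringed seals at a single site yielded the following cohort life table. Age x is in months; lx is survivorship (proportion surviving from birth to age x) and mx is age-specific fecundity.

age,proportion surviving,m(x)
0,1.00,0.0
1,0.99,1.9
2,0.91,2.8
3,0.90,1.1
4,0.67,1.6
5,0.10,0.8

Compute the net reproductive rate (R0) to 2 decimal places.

lx·mx by age: 0, 1.881, 2.548, 0.99, 1.072, 0.08
R0 = Σ lx·mx = 6.571 → 6.57

6.57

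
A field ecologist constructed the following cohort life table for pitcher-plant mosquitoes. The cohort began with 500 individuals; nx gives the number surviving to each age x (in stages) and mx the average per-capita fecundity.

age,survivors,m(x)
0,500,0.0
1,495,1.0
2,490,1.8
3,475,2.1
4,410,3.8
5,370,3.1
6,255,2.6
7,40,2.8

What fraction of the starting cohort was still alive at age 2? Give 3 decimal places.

l_2 = n_2/n_0 = 490/500 = 0.98 → 0.980

0.980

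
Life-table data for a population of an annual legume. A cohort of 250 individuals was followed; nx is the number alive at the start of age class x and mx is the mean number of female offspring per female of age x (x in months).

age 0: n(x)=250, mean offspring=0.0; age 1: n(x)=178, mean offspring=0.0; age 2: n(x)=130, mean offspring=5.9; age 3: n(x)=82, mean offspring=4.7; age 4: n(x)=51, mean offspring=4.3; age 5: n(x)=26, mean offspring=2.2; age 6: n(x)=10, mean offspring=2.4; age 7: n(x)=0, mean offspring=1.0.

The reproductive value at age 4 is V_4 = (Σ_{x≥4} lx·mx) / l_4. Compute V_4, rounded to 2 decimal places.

5.89

lx = nx/n0 = nx/250: 1, 0.712, 0.52, 0.328, 0.204, 0.104, 0.04, 0
lx·mx for x ≥ 4: 0.8772, 0.2288, 0.096, 0 → sum = 1.202
V_4 = 1.202 / l_4 = 1.202 / 0.204 = 5.892157… → 5.89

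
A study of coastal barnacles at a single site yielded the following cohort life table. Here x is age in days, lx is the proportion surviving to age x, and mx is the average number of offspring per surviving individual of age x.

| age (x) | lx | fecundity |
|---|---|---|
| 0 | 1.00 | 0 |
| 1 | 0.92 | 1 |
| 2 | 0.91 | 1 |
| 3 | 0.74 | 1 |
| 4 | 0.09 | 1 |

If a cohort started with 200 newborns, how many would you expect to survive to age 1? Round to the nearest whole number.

Expected survivors = N0 · l_1 = 200 × 0.92 = 184 → 184

184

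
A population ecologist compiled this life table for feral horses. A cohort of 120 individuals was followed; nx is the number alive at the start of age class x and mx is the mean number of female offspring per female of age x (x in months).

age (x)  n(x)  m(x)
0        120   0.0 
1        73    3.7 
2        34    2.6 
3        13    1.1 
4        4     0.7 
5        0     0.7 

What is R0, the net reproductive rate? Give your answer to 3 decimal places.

3.130

lx = nx/n0 = nx/120: 1, 0.60833…, 0.28333…, 0.10833…, 0.03333…, 0
lx·mx by age: 0, 2.250833…, 0.736667…, 0.119167…, 0.023333…, 0
R0 = Σ lx·mx = 3.13… → 3.130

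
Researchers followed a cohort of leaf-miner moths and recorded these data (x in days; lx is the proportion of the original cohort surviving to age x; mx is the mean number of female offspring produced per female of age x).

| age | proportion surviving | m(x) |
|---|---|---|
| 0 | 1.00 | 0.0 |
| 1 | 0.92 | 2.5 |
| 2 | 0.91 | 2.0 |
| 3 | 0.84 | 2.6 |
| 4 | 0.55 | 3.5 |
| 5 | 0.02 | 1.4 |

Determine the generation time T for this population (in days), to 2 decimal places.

lx·mx: 0, 2.3, 1.82, 2.184, 1.925, 0.028 → R0 = 8.257
x·lx·mx: 0, 2.3, 3.64, 6.552, 7.7, 0.14 → Σ = 20.332
T = 20.332 / 8.257 = 2.462396… → 2.46

2.46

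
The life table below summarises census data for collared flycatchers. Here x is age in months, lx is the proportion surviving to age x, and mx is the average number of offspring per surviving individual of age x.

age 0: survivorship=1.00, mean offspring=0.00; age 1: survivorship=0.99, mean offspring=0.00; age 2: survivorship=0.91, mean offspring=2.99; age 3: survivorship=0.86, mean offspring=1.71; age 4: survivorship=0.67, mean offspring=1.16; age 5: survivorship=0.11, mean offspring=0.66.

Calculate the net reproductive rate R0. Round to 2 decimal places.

5.04

lx·mx by age: 0, 0, 2.7209, 1.4706, 0.7772, 0.0726
R0 = Σ lx·mx = 5.0413 → 5.04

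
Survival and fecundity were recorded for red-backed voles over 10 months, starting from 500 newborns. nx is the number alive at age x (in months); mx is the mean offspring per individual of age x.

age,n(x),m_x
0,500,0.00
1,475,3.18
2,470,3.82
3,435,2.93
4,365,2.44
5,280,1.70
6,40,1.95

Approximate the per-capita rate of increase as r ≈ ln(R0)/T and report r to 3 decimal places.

lx = nx/n0 = nx/500: 1, 0.95, 0.94, 0.87, 0.73, 0.56, 0.08
R0 = Σ lx·mx = 0 + 3.021 + 3.5908 + 2.5491 + 1.7812 + 0.952 + 0.156 = 12.0501
Σ x·lx·mx = 30.6707; T = 30.6707/12.0501 = 2.54527…
r ≈ ln(R0)/T = ln(12.0501)/2.54527… = 0.97792… → 0.978

0.978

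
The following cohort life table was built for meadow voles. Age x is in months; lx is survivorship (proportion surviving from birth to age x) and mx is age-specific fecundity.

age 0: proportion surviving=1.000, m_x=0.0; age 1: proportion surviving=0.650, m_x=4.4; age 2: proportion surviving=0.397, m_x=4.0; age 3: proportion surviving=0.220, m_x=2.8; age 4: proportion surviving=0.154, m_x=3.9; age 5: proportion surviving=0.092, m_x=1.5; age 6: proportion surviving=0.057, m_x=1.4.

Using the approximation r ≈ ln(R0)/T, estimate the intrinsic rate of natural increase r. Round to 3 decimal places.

R0 = Σ lx·mx = 0 + 2.86 + 1.588 + 0.616 + 0.6006 + 0.138 + 0.0798 = 5.8824
Σ x·lx·mx = 11.4552; T = 11.4552/5.8824 = 1.94737…
r ≈ ln(R0)/T = ln(5.8824)/1.94737… = 0.90993… → 0.910

0.910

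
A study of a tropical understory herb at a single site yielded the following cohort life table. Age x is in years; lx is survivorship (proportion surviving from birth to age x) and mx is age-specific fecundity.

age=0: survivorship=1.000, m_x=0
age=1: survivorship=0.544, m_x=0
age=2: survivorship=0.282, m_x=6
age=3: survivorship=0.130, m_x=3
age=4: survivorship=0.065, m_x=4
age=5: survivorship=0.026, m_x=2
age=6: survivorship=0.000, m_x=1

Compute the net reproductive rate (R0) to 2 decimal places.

2.39

lx·mx by age: 0, 0, 1.692, 0.39, 0.26, 0.052, 0
R0 = Σ lx·mx = 2.394 → 2.39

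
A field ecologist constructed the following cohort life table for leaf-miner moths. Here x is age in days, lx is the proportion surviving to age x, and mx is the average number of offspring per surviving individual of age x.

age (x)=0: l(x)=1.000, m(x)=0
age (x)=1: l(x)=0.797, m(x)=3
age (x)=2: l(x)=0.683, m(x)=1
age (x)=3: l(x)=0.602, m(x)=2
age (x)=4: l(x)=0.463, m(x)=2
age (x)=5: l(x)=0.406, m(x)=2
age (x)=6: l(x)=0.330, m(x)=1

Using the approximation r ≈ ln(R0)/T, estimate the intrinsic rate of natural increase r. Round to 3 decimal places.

R0 = Σ lx·mx = 0 + 2.391 + 0.683 + 1.204 + 0.926 + 0.812 + 0.33 = 6.346
Σ x·lx·mx = 17.113; T = 17.113/6.346 = 2.69666…
r ≈ ln(R0)/T = ln(6.346)/2.69666… = 0.68523… → 0.685

0.685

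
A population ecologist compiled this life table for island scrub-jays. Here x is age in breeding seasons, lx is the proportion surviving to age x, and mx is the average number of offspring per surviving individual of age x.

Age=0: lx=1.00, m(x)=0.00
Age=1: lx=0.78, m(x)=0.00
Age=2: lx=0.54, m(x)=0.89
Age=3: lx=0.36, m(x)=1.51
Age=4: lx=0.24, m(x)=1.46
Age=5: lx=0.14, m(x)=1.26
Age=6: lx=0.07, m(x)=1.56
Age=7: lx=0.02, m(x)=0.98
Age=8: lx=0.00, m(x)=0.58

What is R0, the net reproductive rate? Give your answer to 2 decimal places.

lx·mx by age: 0, 0, 0.4806, 0.5436, 0.3504, 0.1764, 0.1092, 0.0196, 0
R0 = Σ lx·mx = 1.6798 → 1.68

1.68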